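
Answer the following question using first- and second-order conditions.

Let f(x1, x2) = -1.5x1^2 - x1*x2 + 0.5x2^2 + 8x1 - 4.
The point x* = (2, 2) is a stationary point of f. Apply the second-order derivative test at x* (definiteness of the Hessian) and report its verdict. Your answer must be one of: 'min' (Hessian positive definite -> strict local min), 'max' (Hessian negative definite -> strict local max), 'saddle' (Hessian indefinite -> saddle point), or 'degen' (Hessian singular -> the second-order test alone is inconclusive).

Compute the Hessian H = grad^2 f:
  H = [[-3, -1], [-1, 1]]
Verify stationarity: grad f(x*) = H x* + g = (0, 0).
Eigenvalues of H: -3.2361, 1.2361.
Eigenvalues have mixed signs, so H is indefinite -> x* is a saddle point.

saddle


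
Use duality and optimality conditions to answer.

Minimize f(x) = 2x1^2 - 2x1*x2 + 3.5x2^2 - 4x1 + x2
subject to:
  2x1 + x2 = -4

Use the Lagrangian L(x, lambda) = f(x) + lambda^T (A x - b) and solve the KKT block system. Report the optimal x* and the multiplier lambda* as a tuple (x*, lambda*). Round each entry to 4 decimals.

Form the Lagrangian:
  L(x, lambda) = (1/2) x^T Q x + c^T x + lambda^T (A x - b)
Stationarity (grad_x L = 0): Q x + c + A^T lambda = 0.
Primal feasibility: A x = b.

This gives the KKT block system:
  [ Q   A^T ] [ x     ]   [-c ]
  [ A    0  ] [ lambda ] = [ b ]

Solving the linear system:
  x*      = (-1.45, -1.1)
  lambda* = (3.8)
  f(x*)   = 9.95

x* = (-1.45, -1.1), lambda* = (3.8)


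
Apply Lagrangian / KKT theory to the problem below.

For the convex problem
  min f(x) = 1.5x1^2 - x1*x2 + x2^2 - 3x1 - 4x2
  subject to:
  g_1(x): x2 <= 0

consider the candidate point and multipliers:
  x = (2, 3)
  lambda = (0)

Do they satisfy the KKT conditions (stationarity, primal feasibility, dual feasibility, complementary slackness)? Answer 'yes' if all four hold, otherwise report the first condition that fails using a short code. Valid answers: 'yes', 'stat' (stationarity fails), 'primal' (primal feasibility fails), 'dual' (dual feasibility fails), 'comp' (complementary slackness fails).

Gradient of f: grad f(x) = Q x + c = (0, 0)
Constraint values g_i(x) = a_i^T x - b_i:
  g_1((2, 3)) = 3
Stationarity residual: grad f(x) + sum_i lambda_i a_i = (0, 0)
  -> stationarity OK
Primal feasibility (all g_i <= 0): FAILS
Dual feasibility (all lambda_i >= 0): OK
Complementary slackness (lambda_i * g_i(x) = 0 for all i): OK

Verdict: the first failing condition is primal_feasibility -> primal.

primal


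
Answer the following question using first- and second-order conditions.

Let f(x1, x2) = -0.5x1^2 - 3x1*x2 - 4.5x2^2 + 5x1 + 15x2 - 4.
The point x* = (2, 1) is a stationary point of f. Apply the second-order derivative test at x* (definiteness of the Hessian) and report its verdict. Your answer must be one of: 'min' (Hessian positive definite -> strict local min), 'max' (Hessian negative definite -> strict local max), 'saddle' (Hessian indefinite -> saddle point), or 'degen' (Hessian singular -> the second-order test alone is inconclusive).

Compute the Hessian H = grad^2 f:
  H = [[-1, -3], [-3, -9]]
Verify stationarity: grad f(x*) = H x* + g = (0, 0).
Eigenvalues of H: -10, 0.
H has a zero eigenvalue (singular; negative semidefinite but not definite), so H is neither positive definite, negative definite, nor indefinite. The second-order test alone is inconclusive -> degen.
(Indeed, f is constant along the null direction of H through x*, so x* is not a strict local extremum.)

degen


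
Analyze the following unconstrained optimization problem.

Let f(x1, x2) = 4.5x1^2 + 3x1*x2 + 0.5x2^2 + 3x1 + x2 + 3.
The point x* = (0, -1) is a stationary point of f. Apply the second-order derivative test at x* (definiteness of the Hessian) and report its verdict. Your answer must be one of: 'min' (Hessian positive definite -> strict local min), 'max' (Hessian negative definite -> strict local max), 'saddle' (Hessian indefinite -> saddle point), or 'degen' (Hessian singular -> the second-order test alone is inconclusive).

Compute the Hessian H = grad^2 f:
  H = [[9, 3], [3, 1]]
Verify stationarity: grad f(x*) = H x* + g = (0, 0).
Eigenvalues of H: 0, 10.
H has a zero eigenvalue (singular; positive semidefinite but not definite), so H is neither positive definite, negative definite, nor indefinite. The second-order test alone is inconclusive -> degen.
(Indeed, f is constant along the null direction of H through x*, so x* is not a strict local extremum.)

degen


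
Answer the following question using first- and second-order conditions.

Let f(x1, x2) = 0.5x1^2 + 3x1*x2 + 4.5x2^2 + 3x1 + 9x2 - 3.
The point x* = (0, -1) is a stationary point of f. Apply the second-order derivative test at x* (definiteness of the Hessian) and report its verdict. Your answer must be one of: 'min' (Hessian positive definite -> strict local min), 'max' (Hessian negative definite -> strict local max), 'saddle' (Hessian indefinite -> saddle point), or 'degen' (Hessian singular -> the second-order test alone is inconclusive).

Compute the Hessian H = grad^2 f:
  H = [[1, 3], [3, 9]]
Verify stationarity: grad f(x*) = H x* + g = (0, 0).
Eigenvalues of H: 0, 10.
H has a zero eigenvalue (singular; positive semidefinite but not definite), so H is neither positive definite, negative definite, nor indefinite. The second-order test alone is inconclusive -> degen.
(Indeed, f is constant along the null direction of H through x*, so x* is not a strict local extremum.)

degen


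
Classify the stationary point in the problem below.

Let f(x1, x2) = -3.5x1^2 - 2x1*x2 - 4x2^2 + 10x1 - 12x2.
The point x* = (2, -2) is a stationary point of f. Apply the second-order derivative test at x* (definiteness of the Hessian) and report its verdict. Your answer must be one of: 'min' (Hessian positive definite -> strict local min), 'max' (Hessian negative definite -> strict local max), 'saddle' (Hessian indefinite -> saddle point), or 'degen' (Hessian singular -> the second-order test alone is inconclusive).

Compute the Hessian H = grad^2 f:
  H = [[-7, -2], [-2, -8]]
Verify stationarity: grad f(x*) = H x* + g = (0, 0).
Eigenvalues of H: -9.5616, -5.4384.
Both eigenvalues < 0, so H is negative definite -> x* is a strict local max.

max


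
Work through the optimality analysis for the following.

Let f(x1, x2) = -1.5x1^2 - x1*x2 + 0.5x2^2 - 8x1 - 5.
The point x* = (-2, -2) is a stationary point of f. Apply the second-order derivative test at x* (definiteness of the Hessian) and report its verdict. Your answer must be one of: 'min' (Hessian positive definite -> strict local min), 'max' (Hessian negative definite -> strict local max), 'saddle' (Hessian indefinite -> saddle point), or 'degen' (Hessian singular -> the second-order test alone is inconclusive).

Compute the Hessian H = grad^2 f:
  H = [[-3, -1], [-1, 1]]
Verify stationarity: grad f(x*) = H x* + g = (0, 0).
Eigenvalues of H: -3.2361, 1.2361.
Eigenvalues have mixed signs, so H is indefinite -> x* is a saddle point.

saddle


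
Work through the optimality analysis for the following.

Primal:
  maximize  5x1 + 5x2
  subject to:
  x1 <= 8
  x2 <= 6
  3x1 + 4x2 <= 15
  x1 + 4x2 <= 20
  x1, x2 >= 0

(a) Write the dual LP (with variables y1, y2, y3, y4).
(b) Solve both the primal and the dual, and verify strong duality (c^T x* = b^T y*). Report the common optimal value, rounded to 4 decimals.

The standard primal-dual pair for 'max c^T x s.t. A x <= b, x >= 0' is:
  Dual:  min b^T y  s.t.  A^T y >= c,  y >= 0.

So the dual LP is:
  minimize  8y1 + 6y2 + 15y3 + 20y4
  subject to:
    y1 + 3y3 + y4 >= 5
    y2 + 4y3 + 4y4 >= 5
    y1, y2, y3, y4 >= 0

Solving the primal: x* = (5, 0).
  primal value c^T x* = 25.
Solving the dual: y* = (0, 0, 1.6667, 0).
  dual value b^T y* = 25.
Strong duality: c^T x* = b^T y*. Confirmed.

25


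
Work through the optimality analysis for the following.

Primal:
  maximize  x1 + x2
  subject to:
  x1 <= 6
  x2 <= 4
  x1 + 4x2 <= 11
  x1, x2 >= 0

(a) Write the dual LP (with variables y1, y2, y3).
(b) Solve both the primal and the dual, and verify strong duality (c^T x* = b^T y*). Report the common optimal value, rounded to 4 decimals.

The standard primal-dual pair for 'max c^T x s.t. A x <= b, x >= 0' is:
  Dual:  min b^T y  s.t.  A^T y >= c,  y >= 0.

So the dual LP is:
  minimize  6y1 + 4y2 + 11y3
  subject to:
    y1 + y3 >= 1
    y2 + 4y3 >= 1
    y1, y2, y3 >= 0

Solving the primal: x* = (6, 1.25).
  primal value c^T x* = 7.25.
Solving the dual: y* = (0.75, 0, 0.25).
  dual value b^T y* = 7.25.
Strong duality: c^T x* = b^T y*. Confirmed.

7.25


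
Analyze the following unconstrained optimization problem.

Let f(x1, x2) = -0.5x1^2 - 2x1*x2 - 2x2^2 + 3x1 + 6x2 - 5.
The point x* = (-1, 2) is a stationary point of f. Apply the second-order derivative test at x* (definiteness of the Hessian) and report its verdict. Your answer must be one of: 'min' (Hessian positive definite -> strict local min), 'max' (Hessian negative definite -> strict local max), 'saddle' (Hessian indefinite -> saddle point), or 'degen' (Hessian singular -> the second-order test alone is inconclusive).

Compute the Hessian H = grad^2 f:
  H = [[-1, -2], [-2, -4]]
Verify stationarity: grad f(x*) = H x* + g = (0, 0).
Eigenvalues of H: -5, 0.
H has a zero eigenvalue (singular; negative semidefinite but not definite), so H is neither positive definite, negative definite, nor indefinite. The second-order test alone is inconclusive -> degen.
(Indeed, f is constant along the null direction of H through x*, so x* is not a strict local extremum.)

degen


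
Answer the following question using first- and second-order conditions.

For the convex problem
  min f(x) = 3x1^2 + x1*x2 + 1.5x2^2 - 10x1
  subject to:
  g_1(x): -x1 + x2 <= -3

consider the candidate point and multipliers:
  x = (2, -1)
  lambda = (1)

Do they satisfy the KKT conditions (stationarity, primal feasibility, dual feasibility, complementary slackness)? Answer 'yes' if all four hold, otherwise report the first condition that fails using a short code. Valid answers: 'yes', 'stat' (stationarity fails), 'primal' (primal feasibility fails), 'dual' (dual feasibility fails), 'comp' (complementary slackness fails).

Gradient of f: grad f(x) = Q x + c = (1, -1)
Constraint values g_i(x) = a_i^T x - b_i:
  g_1((2, -1)) = 0
Stationarity residual: grad f(x) + sum_i lambda_i a_i = (0, 0)
  -> stationarity OK
Primal feasibility (all g_i <= 0): OK
Dual feasibility (all lambda_i >= 0): OK
Complementary slackness (lambda_i * g_i(x) = 0 for all i): OK

Verdict: yes, KKT holds.

yes


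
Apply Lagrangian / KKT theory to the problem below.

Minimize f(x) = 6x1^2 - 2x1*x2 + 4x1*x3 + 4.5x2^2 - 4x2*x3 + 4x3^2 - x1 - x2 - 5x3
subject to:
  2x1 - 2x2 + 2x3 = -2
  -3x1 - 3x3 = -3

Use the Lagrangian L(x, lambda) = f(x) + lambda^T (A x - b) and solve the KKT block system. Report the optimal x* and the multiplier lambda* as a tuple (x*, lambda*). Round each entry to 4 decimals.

Form the Lagrangian:
  L(x, lambda) = (1/2) x^T Q x + c^T x + lambda^T (A x - b)
Stationarity (grad_x L = 0): Q x + c + A^T lambda = 0.
Primal feasibility: A x = b.

This gives the KKT block system:
  [ Q   A^T ] [ x     ]   [-c ]
  [ A    0  ] [ lambda ] = [ b ]

Solving the linear system:
  x*      = (-0.3333, 2, 1.3333)
  lambda* = (6.1667, 2.8889)
  f(x*)   = 6.3333

x* = (-0.3333, 2, 1.3333), lambda* = (6.1667, 2.8889)


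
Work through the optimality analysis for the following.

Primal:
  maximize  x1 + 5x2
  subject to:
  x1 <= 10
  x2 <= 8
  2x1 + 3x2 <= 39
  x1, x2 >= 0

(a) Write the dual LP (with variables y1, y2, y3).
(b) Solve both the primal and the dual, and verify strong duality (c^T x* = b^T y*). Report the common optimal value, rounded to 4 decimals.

The standard primal-dual pair for 'max c^T x s.t. A x <= b, x >= 0' is:
  Dual:  min b^T y  s.t.  A^T y >= c,  y >= 0.

So the dual LP is:
  minimize  10y1 + 8y2 + 39y3
  subject to:
    y1 + 2y3 >= 1
    y2 + 3y3 >= 5
    y1, y2, y3 >= 0

Solving the primal: x* = (7.5, 8).
  primal value c^T x* = 47.5.
Solving the dual: y* = (0, 3.5, 0.5).
  dual value b^T y* = 47.5.
Strong duality: c^T x* = b^T y*. Confirmed.

47.5


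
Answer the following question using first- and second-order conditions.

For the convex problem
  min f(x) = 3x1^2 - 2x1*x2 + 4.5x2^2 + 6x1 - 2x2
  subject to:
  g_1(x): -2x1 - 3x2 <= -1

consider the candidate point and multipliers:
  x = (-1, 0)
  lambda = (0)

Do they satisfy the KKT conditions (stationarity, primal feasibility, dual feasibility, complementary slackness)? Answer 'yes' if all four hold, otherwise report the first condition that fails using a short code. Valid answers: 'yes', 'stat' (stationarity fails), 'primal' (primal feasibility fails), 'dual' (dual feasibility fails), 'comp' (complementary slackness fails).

Gradient of f: grad f(x) = Q x + c = (0, 0)
Constraint values g_i(x) = a_i^T x - b_i:
  g_1((-1, 0)) = 3
Stationarity residual: grad f(x) + sum_i lambda_i a_i = (0, 0)
  -> stationarity OK
Primal feasibility (all g_i <= 0): FAILS
Dual feasibility (all lambda_i >= 0): OK
Complementary slackness (lambda_i * g_i(x) = 0 for all i): OK

Verdict: the first failing condition is primal_feasibility -> primal.

primal


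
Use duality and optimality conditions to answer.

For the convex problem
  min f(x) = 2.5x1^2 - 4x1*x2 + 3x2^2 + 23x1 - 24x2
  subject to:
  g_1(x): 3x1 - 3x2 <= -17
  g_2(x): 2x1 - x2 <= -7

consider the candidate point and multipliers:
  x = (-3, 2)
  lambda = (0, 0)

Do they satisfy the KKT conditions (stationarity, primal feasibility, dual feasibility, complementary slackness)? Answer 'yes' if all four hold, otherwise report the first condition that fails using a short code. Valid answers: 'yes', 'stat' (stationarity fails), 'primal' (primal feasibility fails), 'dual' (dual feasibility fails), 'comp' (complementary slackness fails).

Gradient of f: grad f(x) = Q x + c = (0, 0)
Constraint values g_i(x) = a_i^T x - b_i:
  g_1((-3, 2)) = 2
  g_2((-3, 2)) = -1
Stationarity residual: grad f(x) + sum_i lambda_i a_i = (0, 0)
  -> stationarity OK
Primal feasibility (all g_i <= 0): FAILS
Dual feasibility (all lambda_i >= 0): OK
Complementary slackness (lambda_i * g_i(x) = 0 for all i): OK

Verdict: the first failing condition is primal_feasibility -> primal.

primal


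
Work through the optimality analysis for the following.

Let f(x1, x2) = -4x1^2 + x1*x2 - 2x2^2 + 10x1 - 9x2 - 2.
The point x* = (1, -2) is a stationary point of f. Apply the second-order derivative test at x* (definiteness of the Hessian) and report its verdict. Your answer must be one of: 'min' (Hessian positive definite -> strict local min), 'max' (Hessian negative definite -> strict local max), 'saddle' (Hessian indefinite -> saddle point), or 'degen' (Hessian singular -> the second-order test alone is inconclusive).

Compute the Hessian H = grad^2 f:
  H = [[-8, 1], [1, -4]]
Verify stationarity: grad f(x*) = H x* + g = (0, 0).
Eigenvalues of H: -8.2361, -3.7639.
Both eigenvalues < 0, so H is negative definite -> x* is a strict local max.

max


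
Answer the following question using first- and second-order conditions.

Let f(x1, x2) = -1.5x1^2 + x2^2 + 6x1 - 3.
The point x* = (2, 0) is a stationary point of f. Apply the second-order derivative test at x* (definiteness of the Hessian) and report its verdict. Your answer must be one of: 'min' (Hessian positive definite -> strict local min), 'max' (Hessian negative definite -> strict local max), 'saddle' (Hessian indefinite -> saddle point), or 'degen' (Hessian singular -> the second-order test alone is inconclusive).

Compute the Hessian H = grad^2 f:
  H = [[-3, 0], [0, 2]]
Verify stationarity: grad f(x*) = H x* + g = (0, 0).
Eigenvalues of H: -3, 2.
Eigenvalues have mixed signs, so H is indefinite -> x* is a saddle point.

saddle


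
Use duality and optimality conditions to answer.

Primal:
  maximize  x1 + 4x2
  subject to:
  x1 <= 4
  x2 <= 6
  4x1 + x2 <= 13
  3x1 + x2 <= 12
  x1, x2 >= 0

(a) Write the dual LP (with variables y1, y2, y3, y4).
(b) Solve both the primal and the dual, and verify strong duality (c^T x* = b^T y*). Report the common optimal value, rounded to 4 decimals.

The standard primal-dual pair for 'max c^T x s.t. A x <= b, x >= 0' is:
  Dual:  min b^T y  s.t.  A^T y >= c,  y >= 0.

So the dual LP is:
  minimize  4y1 + 6y2 + 13y3 + 12y4
  subject to:
    y1 + 4y3 + 3y4 >= 1
    y2 + y3 + y4 >= 4
    y1, y2, y3, y4 >= 0

Solving the primal: x* = (1.75, 6).
  primal value c^T x* = 25.75.
Solving the dual: y* = (0, 3.75, 0.25, 0).
  dual value b^T y* = 25.75.
Strong duality: c^T x* = b^T y*. Confirmed.

25.75


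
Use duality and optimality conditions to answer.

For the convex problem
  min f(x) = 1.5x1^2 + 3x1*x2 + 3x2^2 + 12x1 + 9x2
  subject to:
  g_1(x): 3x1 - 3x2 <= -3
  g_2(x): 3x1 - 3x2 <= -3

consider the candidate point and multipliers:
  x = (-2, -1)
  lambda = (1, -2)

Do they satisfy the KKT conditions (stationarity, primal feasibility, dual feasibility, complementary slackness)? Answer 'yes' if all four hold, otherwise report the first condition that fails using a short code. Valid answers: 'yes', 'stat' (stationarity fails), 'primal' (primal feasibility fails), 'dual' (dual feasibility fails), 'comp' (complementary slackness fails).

Gradient of f: grad f(x) = Q x + c = (3, -3)
Constraint values g_i(x) = a_i^T x - b_i:
  g_1((-2, -1)) = 0
  g_2((-2, -1)) = 0
Stationarity residual: grad f(x) + sum_i lambda_i a_i = (0, 0)
  -> stationarity OK
Primal feasibility (all g_i <= 0): OK
Dual feasibility (all lambda_i >= 0): FAILS
Complementary slackness (lambda_i * g_i(x) = 0 for all i): OK

Verdict: the first failing condition is dual_feasibility -> dual.

dual


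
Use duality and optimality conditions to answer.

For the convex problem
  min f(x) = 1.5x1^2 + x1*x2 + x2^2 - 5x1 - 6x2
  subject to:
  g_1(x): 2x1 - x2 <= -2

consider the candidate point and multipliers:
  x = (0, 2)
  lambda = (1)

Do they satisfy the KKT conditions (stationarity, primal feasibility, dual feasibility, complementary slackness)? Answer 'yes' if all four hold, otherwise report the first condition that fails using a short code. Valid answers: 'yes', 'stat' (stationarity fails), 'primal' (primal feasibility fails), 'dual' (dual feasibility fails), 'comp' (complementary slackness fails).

Gradient of f: grad f(x) = Q x + c = (-3, -2)
Constraint values g_i(x) = a_i^T x - b_i:
  g_1((0, 2)) = 0
Stationarity residual: grad f(x) + sum_i lambda_i a_i = (-1, -3)
  -> stationarity FAILS
Primal feasibility (all g_i <= 0): OK
Dual feasibility (all lambda_i >= 0): OK
Complementary slackness (lambda_i * g_i(x) = 0 for all i): OK

Verdict: the first failing condition is stationarity -> stat.

stat


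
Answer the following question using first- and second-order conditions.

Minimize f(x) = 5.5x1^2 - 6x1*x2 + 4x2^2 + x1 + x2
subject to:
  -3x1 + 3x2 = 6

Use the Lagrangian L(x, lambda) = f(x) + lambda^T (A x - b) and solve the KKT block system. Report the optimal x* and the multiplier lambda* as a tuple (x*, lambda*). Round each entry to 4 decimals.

Form the Lagrangian:
  L(x, lambda) = (1/2) x^T Q x + c^T x + lambda^T (A x - b)
Stationarity (grad_x L = 0): Q x + c + A^T lambda = 0.
Primal feasibility: A x = b.

This gives the KKT block system:
  [ Q   A^T ] [ x     ]   [-c ]
  [ A    0  ] [ lambda ] = [ b ]

Solving the linear system:
  x*      = (-0.8571, 1.1429)
  lambda* = (-5.0952)
  f(x*)   = 15.4286

x* = (-0.8571, 1.1429), lambda* = (-5.0952)


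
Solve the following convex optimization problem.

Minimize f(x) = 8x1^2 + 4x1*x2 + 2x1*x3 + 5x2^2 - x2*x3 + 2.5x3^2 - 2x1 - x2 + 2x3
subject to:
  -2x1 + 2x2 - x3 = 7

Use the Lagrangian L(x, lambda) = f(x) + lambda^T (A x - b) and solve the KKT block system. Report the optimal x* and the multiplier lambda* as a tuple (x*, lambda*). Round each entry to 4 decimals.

Form the Lagrangian:
  L(x, lambda) = (1/2) x^T Q x + c^T x + lambda^T (A x - b)
Stationarity (grad_x L = 0): Q x + c + A^T lambda = 0.
Primal feasibility: A x = b.

This gives the KKT block system:
  [ Q   A^T ] [ x     ]   [-c ]
  [ A    0  ] [ lambda ] = [ b ]

Solving the linear system:
  x*      = (-1.1146, 1.879, -1.0127)
  lambda* = (-7.172)
  f(x*)   = 24.2643

x* = (-1.1146, 1.879, -1.0127), lambda* = (-7.172)


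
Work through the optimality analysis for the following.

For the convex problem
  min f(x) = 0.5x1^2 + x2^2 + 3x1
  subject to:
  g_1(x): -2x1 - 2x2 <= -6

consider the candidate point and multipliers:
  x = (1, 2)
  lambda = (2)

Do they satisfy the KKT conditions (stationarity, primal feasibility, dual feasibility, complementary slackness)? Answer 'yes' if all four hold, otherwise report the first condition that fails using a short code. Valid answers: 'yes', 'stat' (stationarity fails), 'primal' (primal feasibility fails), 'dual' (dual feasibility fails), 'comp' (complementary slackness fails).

Gradient of f: grad f(x) = Q x + c = (4, 4)
Constraint values g_i(x) = a_i^T x - b_i:
  g_1((1, 2)) = 0
Stationarity residual: grad f(x) + sum_i lambda_i a_i = (0, 0)
  -> stationarity OK
Primal feasibility (all g_i <= 0): OK
Dual feasibility (all lambda_i >= 0): OK
Complementary slackness (lambda_i * g_i(x) = 0 for all i): OK

Verdict: yes, KKT holds.

yes


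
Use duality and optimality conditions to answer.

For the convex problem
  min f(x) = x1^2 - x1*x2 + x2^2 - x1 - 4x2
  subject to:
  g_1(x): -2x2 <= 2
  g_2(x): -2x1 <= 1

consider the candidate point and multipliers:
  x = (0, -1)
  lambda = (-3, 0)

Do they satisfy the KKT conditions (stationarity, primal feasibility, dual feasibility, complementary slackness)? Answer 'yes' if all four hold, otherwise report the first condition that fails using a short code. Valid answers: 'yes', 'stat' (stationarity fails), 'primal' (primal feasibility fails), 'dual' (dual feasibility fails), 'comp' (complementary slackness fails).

Gradient of f: grad f(x) = Q x + c = (0, -6)
Constraint values g_i(x) = a_i^T x - b_i:
  g_1((0, -1)) = 0
  g_2((0, -1)) = -1
Stationarity residual: grad f(x) + sum_i lambda_i a_i = (0, 0)
  -> stationarity OK
Primal feasibility (all g_i <= 0): OK
Dual feasibility (all lambda_i >= 0): FAILS
Complementary slackness (lambda_i * g_i(x) = 0 for all i): OK

Verdict: the first failing condition is dual_feasibility -> dual.

dual


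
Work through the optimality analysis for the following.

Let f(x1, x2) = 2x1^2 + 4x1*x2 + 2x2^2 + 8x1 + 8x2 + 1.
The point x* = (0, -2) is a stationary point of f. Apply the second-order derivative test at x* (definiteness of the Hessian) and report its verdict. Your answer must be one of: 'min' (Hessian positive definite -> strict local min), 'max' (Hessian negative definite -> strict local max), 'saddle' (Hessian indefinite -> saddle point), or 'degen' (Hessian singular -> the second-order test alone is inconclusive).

Compute the Hessian H = grad^2 f:
  H = [[4, 4], [4, 4]]
Verify stationarity: grad f(x*) = H x* + g = (0, 0).
Eigenvalues of H: 0, 8.
H has a zero eigenvalue (singular; positive semidefinite but not definite), so H is neither positive definite, negative definite, nor indefinite. The second-order test alone is inconclusive -> degen.
(Indeed, f is constant along the null direction of H through x*, so x* is not a strict local extremum.)

degen


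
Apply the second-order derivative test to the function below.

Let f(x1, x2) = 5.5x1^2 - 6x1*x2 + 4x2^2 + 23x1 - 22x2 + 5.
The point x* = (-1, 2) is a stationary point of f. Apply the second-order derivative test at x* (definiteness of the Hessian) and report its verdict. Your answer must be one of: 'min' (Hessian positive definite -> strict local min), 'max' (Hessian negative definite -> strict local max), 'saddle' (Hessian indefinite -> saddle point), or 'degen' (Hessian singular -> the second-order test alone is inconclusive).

Compute the Hessian H = grad^2 f:
  H = [[11, -6], [-6, 8]]
Verify stationarity: grad f(x*) = H x* + g = (0, 0).
Eigenvalues of H: 3.3153, 15.6847.
Both eigenvalues > 0, so H is positive definite -> x* is a strict local min.

min


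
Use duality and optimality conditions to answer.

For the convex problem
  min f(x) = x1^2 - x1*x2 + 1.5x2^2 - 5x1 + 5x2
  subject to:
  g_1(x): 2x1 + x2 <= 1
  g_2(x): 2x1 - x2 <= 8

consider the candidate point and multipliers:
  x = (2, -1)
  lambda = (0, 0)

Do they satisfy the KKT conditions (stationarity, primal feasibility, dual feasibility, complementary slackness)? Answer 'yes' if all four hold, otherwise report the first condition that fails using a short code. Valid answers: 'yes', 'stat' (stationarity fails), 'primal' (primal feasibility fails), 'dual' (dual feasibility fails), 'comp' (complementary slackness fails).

Gradient of f: grad f(x) = Q x + c = (0, 0)
Constraint values g_i(x) = a_i^T x - b_i:
  g_1((2, -1)) = 2
  g_2((2, -1)) = -3
Stationarity residual: grad f(x) + sum_i lambda_i a_i = (0, 0)
  -> stationarity OK
Primal feasibility (all g_i <= 0): FAILS
Dual feasibility (all lambda_i >= 0): OK
Complementary slackness (lambda_i * g_i(x) = 0 for all i): OK

Verdict: the first failing condition is primal_feasibility -> primal.

primal


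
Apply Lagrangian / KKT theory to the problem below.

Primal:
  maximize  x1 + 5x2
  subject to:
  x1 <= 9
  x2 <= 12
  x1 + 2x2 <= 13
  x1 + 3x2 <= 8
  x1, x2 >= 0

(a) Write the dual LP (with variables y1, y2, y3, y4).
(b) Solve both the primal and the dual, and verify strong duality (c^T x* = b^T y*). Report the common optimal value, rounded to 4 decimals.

The standard primal-dual pair for 'max c^T x s.t. A x <= b, x >= 0' is:
  Dual:  min b^T y  s.t.  A^T y >= c,  y >= 0.

So the dual LP is:
  minimize  9y1 + 12y2 + 13y3 + 8y4
  subject to:
    y1 + y3 + y4 >= 1
    y2 + 2y3 + 3y4 >= 5
    y1, y2, y3, y4 >= 0

Solving the primal: x* = (0, 2.6667).
  primal value c^T x* = 13.3333.
Solving the dual: y* = (0, 0, 0, 1.6667).
  dual value b^T y* = 13.3333.
Strong duality: c^T x* = b^T y*. Confirmed.

13.3333


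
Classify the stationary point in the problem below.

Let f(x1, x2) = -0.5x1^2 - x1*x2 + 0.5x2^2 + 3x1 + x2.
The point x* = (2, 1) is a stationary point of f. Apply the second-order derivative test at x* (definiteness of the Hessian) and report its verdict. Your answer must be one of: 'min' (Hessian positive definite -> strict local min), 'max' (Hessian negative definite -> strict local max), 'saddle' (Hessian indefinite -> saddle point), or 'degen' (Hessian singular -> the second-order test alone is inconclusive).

Compute the Hessian H = grad^2 f:
  H = [[-1, -1], [-1, 1]]
Verify stationarity: grad f(x*) = H x* + g = (0, 0).
Eigenvalues of H: -1.4142, 1.4142.
Eigenvalues have mixed signs, so H is indefinite -> x* is a saddle point.

saddle


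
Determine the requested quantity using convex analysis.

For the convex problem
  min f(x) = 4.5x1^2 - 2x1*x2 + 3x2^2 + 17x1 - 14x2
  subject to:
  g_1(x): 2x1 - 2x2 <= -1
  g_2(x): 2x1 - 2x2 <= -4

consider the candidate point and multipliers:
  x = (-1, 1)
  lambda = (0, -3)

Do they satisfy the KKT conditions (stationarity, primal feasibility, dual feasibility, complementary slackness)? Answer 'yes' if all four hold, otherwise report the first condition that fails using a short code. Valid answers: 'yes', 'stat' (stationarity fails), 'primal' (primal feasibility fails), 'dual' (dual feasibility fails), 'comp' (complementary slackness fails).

Gradient of f: grad f(x) = Q x + c = (6, -6)
Constraint values g_i(x) = a_i^T x - b_i:
  g_1((-1, 1)) = -3
  g_2((-1, 1)) = 0
Stationarity residual: grad f(x) + sum_i lambda_i a_i = (0, 0)
  -> stationarity OK
Primal feasibility (all g_i <= 0): OK
Dual feasibility (all lambda_i >= 0): FAILS
Complementary slackness (lambda_i * g_i(x) = 0 for all i): OK

Verdict: the first failing condition is dual_feasibility -> dual.

dual


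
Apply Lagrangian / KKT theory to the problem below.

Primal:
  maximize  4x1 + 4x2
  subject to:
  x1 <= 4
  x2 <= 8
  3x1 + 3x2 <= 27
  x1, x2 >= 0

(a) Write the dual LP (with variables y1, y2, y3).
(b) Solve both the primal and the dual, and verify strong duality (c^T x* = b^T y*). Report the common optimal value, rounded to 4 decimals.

The standard primal-dual pair for 'max c^T x s.t. A x <= b, x >= 0' is:
  Dual:  min b^T y  s.t.  A^T y >= c,  y >= 0.

So the dual LP is:
  minimize  4y1 + 8y2 + 27y3
  subject to:
    y1 + 3y3 >= 4
    y2 + 3y3 >= 4
    y1, y2, y3 >= 0

Solving the primal: x* = (1, 8).
  primal value c^T x* = 36.
Solving the dual: y* = (0, 0, 1.3333).
  dual value b^T y* = 36.
Strong duality: c^T x* = b^T y*. Confirmed.

36


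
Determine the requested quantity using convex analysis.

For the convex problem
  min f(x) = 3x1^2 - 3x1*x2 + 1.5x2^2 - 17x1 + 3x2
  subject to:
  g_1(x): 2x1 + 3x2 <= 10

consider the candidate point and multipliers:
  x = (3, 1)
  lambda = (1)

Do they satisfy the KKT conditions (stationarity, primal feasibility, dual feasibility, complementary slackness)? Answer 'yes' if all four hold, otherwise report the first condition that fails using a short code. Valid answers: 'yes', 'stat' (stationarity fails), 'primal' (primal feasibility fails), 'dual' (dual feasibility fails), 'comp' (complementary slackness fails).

Gradient of f: grad f(x) = Q x + c = (-2, -3)
Constraint values g_i(x) = a_i^T x - b_i:
  g_1((3, 1)) = -1
Stationarity residual: grad f(x) + sum_i lambda_i a_i = (0, 0)
  -> stationarity OK
Primal feasibility (all g_i <= 0): OK
Dual feasibility (all lambda_i >= 0): OK
Complementary slackness (lambda_i * g_i(x) = 0 for all i): FAILS

Verdict: the first failing condition is complementary_slackness -> comp.

comp


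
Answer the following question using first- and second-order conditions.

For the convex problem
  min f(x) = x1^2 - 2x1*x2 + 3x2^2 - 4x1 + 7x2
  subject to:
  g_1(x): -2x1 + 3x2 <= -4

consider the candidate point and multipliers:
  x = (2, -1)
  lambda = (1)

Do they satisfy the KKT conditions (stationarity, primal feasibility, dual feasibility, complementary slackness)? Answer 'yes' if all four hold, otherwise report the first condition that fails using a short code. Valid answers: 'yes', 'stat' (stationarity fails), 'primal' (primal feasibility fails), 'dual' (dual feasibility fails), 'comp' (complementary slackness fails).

Gradient of f: grad f(x) = Q x + c = (2, -3)
Constraint values g_i(x) = a_i^T x - b_i:
  g_1((2, -1)) = -3
Stationarity residual: grad f(x) + sum_i lambda_i a_i = (0, 0)
  -> stationarity OK
Primal feasibility (all g_i <= 0): OK
Dual feasibility (all lambda_i >= 0): OK
Complementary slackness (lambda_i * g_i(x) = 0 for all i): FAILS

Verdict: the first failing condition is complementary_slackness -> comp.

comp


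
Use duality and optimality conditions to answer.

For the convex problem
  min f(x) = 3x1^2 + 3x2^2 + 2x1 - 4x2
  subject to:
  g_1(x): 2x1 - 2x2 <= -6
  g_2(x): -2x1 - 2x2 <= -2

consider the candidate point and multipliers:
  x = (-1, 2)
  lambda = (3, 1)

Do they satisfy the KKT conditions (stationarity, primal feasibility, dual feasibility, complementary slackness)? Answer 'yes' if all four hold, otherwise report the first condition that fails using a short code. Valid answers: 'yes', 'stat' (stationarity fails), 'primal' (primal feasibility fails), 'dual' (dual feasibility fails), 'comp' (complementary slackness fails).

Gradient of f: grad f(x) = Q x + c = (-4, 8)
Constraint values g_i(x) = a_i^T x - b_i:
  g_1((-1, 2)) = 0
  g_2((-1, 2)) = 0
Stationarity residual: grad f(x) + sum_i lambda_i a_i = (0, 0)
  -> stationarity OK
Primal feasibility (all g_i <= 0): OK
Dual feasibility (all lambda_i >= 0): OK
Complementary slackness (lambda_i * g_i(x) = 0 for all i): OK

Verdict: yes, KKT holds.

yes


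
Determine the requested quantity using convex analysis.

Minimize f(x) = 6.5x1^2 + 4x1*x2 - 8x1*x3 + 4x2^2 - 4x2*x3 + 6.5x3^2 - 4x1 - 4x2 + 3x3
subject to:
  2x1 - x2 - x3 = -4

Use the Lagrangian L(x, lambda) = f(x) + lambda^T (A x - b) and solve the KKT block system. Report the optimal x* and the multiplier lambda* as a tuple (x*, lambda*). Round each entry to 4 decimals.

Form the Lagrangian:
  L(x, lambda) = (1/2) x^T Q x + c^T x + lambda^T (A x - b)
Stationarity (grad_x L = 0): Q x + c + A^T lambda = 0.
Primal feasibility: A x = b.

This gives the KKT block system:
  [ Q   A^T ] [ x     ]   [-c ]
  [ A    0  ] [ lambda ] = [ b ]

Solving the linear system:
  x*      = (-1.0486, 1.7907, 0.1121)
  lambda* = (5.6829)
  f(x*)   = 10.0497

x* = (-1.0486, 1.7907, 0.1121), lambda* = (5.6829)


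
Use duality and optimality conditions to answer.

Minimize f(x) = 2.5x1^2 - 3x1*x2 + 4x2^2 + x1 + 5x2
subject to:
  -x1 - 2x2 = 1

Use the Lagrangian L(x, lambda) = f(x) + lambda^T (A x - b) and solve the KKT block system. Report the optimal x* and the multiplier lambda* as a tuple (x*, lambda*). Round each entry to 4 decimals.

Form the Lagrangian:
  L(x, lambda) = (1/2) x^T Q x + c^T x + lambda^T (A x - b)
Stationarity (grad_x L = 0): Q x + c + A^T lambda = 0.
Primal feasibility: A x = b.

This gives the KKT block system:
  [ Q   A^T ] [ x     ]   [-c ]
  [ A    0  ] [ lambda ] = [ b ]

Solving the linear system:
  x*      = (-0.2, -0.4)
  lambda* = (1.2)
  f(x*)   = -1.7

x* = (-0.2, -0.4), lambda* = (1.2)


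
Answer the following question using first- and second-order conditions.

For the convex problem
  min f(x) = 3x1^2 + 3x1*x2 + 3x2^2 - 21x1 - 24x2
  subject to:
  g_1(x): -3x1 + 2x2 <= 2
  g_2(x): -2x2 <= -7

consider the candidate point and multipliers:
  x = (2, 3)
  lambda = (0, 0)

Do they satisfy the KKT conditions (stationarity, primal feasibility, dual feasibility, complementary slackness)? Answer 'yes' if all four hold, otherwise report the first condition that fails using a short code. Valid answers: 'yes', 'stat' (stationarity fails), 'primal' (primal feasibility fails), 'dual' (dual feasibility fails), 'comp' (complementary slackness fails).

Gradient of f: grad f(x) = Q x + c = (0, 0)
Constraint values g_i(x) = a_i^T x - b_i:
  g_1((2, 3)) = -2
  g_2((2, 3)) = 1
Stationarity residual: grad f(x) + sum_i lambda_i a_i = (0, 0)
  -> stationarity OK
Primal feasibility (all g_i <= 0): FAILS
Dual feasibility (all lambda_i >= 0): OK
Complementary slackness (lambda_i * g_i(x) = 0 for all i): OK

Verdict: the first failing condition is primal_feasibility -> primal.

primal


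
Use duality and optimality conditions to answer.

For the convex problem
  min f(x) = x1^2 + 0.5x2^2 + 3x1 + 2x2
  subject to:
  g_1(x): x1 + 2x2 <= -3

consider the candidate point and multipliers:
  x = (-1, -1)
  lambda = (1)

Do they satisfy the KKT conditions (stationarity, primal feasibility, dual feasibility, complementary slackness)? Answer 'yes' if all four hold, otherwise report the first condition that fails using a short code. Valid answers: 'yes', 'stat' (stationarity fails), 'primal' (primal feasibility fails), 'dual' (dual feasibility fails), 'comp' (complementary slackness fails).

Gradient of f: grad f(x) = Q x + c = (1, 1)
Constraint values g_i(x) = a_i^T x - b_i:
  g_1((-1, -1)) = 0
Stationarity residual: grad f(x) + sum_i lambda_i a_i = (2, 3)
  -> stationarity FAILS
Primal feasibility (all g_i <= 0): OK
Dual feasibility (all lambda_i >= 0): OK
Complementary slackness (lambda_i * g_i(x) = 0 for all i): OK

Verdict: the first failing condition is stationarity -> stat.

stat


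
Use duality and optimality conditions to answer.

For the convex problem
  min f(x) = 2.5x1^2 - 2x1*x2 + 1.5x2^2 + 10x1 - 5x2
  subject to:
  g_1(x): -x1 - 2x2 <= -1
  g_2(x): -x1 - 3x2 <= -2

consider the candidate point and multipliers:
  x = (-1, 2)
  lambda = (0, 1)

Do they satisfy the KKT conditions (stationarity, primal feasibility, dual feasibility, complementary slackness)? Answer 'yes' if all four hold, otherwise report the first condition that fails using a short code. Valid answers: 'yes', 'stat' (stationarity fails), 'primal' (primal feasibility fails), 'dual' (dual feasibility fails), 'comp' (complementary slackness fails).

Gradient of f: grad f(x) = Q x + c = (1, 3)
Constraint values g_i(x) = a_i^T x - b_i:
  g_1((-1, 2)) = -2
  g_2((-1, 2)) = -3
Stationarity residual: grad f(x) + sum_i lambda_i a_i = (0, 0)
  -> stationarity OK
Primal feasibility (all g_i <= 0): OK
Dual feasibility (all lambda_i >= 0): OK
Complementary slackness (lambda_i * g_i(x) = 0 for all i): FAILS

Verdict: the first failing condition is complementary_slackness -> comp.

comp


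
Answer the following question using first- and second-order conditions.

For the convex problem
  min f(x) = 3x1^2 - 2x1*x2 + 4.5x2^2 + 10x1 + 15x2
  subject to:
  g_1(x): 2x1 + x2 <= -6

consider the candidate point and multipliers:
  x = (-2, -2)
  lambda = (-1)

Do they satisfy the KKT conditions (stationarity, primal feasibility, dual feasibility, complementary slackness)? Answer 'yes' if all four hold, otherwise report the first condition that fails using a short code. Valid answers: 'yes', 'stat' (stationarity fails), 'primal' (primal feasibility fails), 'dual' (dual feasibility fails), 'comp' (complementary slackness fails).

Gradient of f: grad f(x) = Q x + c = (2, 1)
Constraint values g_i(x) = a_i^T x - b_i:
  g_1((-2, -2)) = 0
Stationarity residual: grad f(x) + sum_i lambda_i a_i = (0, 0)
  -> stationarity OK
Primal feasibility (all g_i <= 0): OK
Dual feasibility (all lambda_i >= 0): FAILS
Complementary slackness (lambda_i * g_i(x) = 0 for all i): OK

Verdict: the first failing condition is dual_feasibility -> dual.

dual


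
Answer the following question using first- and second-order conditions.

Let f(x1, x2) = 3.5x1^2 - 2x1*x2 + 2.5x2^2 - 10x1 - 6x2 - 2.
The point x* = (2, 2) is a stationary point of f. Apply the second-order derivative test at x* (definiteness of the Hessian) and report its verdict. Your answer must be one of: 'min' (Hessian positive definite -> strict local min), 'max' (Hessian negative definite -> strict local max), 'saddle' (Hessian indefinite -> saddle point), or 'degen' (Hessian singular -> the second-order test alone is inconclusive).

Compute the Hessian H = grad^2 f:
  H = [[7, -2], [-2, 5]]
Verify stationarity: grad f(x*) = H x* + g = (0, 0).
Eigenvalues of H: 3.7639, 8.2361.
Both eigenvalues > 0, so H is positive definite -> x* is a strict local min.

min


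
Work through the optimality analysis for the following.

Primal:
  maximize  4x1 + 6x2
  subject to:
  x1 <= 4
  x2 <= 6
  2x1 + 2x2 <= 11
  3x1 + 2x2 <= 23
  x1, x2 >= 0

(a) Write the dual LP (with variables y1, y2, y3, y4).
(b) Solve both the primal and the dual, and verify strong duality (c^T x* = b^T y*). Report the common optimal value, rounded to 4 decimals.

The standard primal-dual pair for 'max c^T x s.t. A x <= b, x >= 0' is:
  Dual:  min b^T y  s.t.  A^T y >= c,  y >= 0.

So the dual LP is:
  minimize  4y1 + 6y2 + 11y3 + 23y4
  subject to:
    y1 + 2y3 + 3y4 >= 4
    y2 + 2y3 + 2y4 >= 6
    y1, y2, y3, y4 >= 0

Solving the primal: x* = (0, 5.5).
  primal value c^T x* = 33.
Solving the dual: y* = (0, 0, 3, 0).
  dual value b^T y* = 33.
Strong duality: c^T x* = b^T y*. Confirmed.

33


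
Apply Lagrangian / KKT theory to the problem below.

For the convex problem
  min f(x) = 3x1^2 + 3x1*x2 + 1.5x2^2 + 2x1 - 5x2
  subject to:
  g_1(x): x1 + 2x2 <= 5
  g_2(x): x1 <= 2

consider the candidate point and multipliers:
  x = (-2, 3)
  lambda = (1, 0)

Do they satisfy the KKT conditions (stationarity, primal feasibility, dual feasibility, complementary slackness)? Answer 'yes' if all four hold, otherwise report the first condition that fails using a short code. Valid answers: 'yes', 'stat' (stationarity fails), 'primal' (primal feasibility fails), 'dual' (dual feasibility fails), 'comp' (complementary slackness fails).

Gradient of f: grad f(x) = Q x + c = (-1, -2)
Constraint values g_i(x) = a_i^T x - b_i:
  g_1((-2, 3)) = -1
  g_2((-2, 3)) = -4
Stationarity residual: grad f(x) + sum_i lambda_i a_i = (0, 0)
  -> stationarity OK
Primal feasibility (all g_i <= 0): OK
Dual feasibility (all lambda_i >= 0): OK
Complementary slackness (lambda_i * g_i(x) = 0 for all i): FAILS

Verdict: the first failing condition is complementary_slackness -> comp.

comp


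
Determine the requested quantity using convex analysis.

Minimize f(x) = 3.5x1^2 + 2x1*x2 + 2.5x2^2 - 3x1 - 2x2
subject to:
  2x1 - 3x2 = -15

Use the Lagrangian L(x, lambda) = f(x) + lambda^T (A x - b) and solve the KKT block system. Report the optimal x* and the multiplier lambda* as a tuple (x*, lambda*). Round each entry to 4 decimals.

Form the Lagrangian:
  L(x, lambda) = (1/2) x^T Q x + c^T x + lambda^T (A x - b)
Stationarity (grad_x L = 0): Q x + c + A^T lambda = 0.
Primal feasibility: A x = b.

This gives the KKT block system:
  [ Q   A^T ] [ x     ]   [-c ]
  [ A    0  ] [ lambda ] = [ b ]

Solving the linear system:
  x*      = (-1.8785, 3.7477)
  lambda* = (4.3271)
  f(x*)   = 31.5234

x* = (-1.8785, 3.7477), lambda* = (4.3271)
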